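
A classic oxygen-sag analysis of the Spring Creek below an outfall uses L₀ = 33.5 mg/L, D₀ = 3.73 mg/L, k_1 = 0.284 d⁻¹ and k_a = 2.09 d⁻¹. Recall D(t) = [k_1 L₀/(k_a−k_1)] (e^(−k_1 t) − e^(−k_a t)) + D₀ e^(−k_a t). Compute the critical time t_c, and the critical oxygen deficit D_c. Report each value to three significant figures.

t_c ≈ 0.423 d; D_c ≈ 4.04 mg/L

At the critical point dD/dt = 0, so k_1 L₀ e^(−k_1 t) = k_a D. Substituting D(t) from the Streeter–Phelps equation and solving for t gives
t_c = ln[(k_a/k_1)(1 − D₀(k_a−k_1)/(k_1 L₀))] / (k_a−k_1).
Here k_a−k_1 = 1.806 d⁻¹ and 1 − D₀(k_a−k_1)/(k_1 L₀) = 1 − 3.73×1.806/(0.284×33.5) = 0.2920, so
t_c = ln(7.359 × 0.2920) / 1.806 = 0.7648 / 1.806 = 0.4235 d.
L(t_c) = L₀ e^(−k_1 t_c) = 33.5 × 0.8867 = 29.70 mg/L, and at the critical point k_a D_c = k_1 L, so D_c = (0.284/2.09) × 29.70 = 4.036 mg/L.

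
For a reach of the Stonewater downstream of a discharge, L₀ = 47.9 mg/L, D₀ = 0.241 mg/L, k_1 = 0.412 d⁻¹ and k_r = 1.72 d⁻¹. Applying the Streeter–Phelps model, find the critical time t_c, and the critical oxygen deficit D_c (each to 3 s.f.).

t_c = [1/(k_r−k_1)] ln[(k_r/k_1)(1 − D₀(k_r−k_1)/(k_1 L₀))]
= [1/(1.72−0.412)] ln[(1.72/0.412)(1 − 0.241×1.308/(0.412×47.9))]
= (1/1.308) ln[4.175 × 0.9840] = 0.7645 × ln(4.108) = 0.7645 × 1.413 = 1.080 d.
L(t_c) = L₀ e^(−k_1 t_c) = 47.9 × 0.6408 = 30.69 mg/L, and at the critical point k_r D_c = k_1 L, so D_c = (0.412/1.72) × 30.69 = 7.352 mg/L.

t_c ≈ 1.08 d; D_c ≈ 7.35 mg/L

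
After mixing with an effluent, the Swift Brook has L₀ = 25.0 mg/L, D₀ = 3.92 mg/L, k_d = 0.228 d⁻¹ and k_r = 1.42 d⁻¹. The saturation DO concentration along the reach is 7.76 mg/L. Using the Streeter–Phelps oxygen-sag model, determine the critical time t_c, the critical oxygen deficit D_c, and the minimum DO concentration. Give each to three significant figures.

At the critical point dD/dt = 0, so k_d L₀ e^(−k_d t) = k_r D. Substituting D(t) from the Streeter–Phelps equation and solving for t gives
t_c = ln[(k_r/k_d)(1 − D₀(k_r−k_d)/(k_d L₀))] / (k_r−k_d).
Here k_r−k_d = 1.192 d⁻¹ and 1 − D₀(k_r−k_d)/(k_d L₀) = 1 − 3.92×1.192/(0.228×25.0) = 0.1802, so
t_c = ln(6.228 × 0.1802) / 1.192 = 0.1156 / 1.192 = 0.09697 d.
D_c = (k_d/k_r) L₀ e^(−k_d t_c) = (0.228/1.42) × 25.0 × e^(−0.228×0.09697) = 0.1606 × 25.0 × 0.9781 = 3.926 mg/L.
Minimum DO = C_s − D_c = 7.76 − 3.926 = 3.834 mg/L.

t_c ≈ 0.0970 d; D_c ≈ 3.93 mg/L; min DO ≈ 3.83 mg/L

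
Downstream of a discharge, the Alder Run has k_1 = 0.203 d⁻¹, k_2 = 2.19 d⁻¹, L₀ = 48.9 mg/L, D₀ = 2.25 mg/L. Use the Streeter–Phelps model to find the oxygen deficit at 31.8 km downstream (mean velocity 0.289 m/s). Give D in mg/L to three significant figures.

D ≈ 3.69 mg/L

Travel time t = x/v = 31.8 km / (0.289 m/s) = 31800 m / 0.289 m/s = 110000 s = 1.274 d.
k_1 L₀/(k_2−k_1) = 0.203×48.9/(2.19−0.203) = 9.927/1.987 = 4.996 mg/L.
e^(−k_1 t) = e^(−0.203×1.274) = 0.7722; e^(−k_2 t) = e^(−2.19×1.274) = 0.06148.
D = 4.996 × (0.7722 − 0.06148) + 2.25 × 0.06148 = 3.551 + 0.1383 = 3.689 mg/L.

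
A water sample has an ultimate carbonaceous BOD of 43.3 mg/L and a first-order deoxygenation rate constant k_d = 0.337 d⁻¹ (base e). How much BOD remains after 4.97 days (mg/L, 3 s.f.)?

L ≈ 8.11 mg/L

L_t = L₀ e^(−k_d t) = 43.3 × e^(−0.337×4.97) = 43.3 × 0.1873 = 8.111 mg/L.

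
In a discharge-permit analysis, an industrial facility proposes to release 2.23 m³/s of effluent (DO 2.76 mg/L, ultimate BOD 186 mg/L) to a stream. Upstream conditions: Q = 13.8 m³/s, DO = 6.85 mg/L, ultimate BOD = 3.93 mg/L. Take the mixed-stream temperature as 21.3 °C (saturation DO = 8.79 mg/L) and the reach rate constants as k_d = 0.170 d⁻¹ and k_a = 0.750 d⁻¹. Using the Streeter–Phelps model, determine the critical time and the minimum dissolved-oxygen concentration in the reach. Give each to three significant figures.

Mixed DO = (13.8×6.85 + 2.23×2.76)/(13.8+2.23) = 100.7/16.03 = 6.281 mg/L.
Mixed L₀ = (13.8×3.93 + 2.23×186)/(16.03) = 469.0/16.03 = 29.26 mg/L.
Initial deficit D₀ = C_s − DO₀ = 8.79 − 6.281 = 2.509 mg/L.
t_c = (1/0.5800) ln[(0.750/0.170)(1 − 2.509×0.5800/(0.170×29.26))] = 1.724 × ln(3.121) = 1.962 d.
D_c = (0.170/0.750) × 29.26 × e^(−0.170×1.962) = 0.2267 × 29.26 × 0.7163 = 4.751 mg/L.
Minimum DO = 8.79 − 4.751 = 4.039 mg/L.

t_c ≈ 1.96 d; minimum DO ≈ 4.04 mg/L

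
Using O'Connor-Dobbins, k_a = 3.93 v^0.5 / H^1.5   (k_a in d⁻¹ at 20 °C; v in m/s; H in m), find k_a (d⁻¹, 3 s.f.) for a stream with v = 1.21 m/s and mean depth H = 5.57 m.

k_a ≈ 0.329 d⁻¹

k_a = 3.93 × 1.21^0.5 / 5.57^1.5 = 3.93 × 1.100 / 13.15 = 0.3289 d⁻¹.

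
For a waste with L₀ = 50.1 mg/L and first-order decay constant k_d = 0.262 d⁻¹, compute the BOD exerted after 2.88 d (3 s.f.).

y ≈ 26.5 mg/L

y_t = L₀(1 − e^(−k_d t)) = 50.1 × (1 − e^(−0.262×2.88))
= 50.1 × (1 − 0.4702) = 50.1 × 0.5298 = 26.54 mg/L.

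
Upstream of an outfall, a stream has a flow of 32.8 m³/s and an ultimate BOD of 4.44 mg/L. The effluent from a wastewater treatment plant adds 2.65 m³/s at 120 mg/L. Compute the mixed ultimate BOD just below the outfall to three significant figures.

13.1 mg/L

Flow-weighted mixing: C = (Q_r C_r + Q_w C_w)/(Q_r + Q_w)
= (32.8×4.44 + 2.65×120)/(32.8 + 2.65) = 463.6/35.45 = 13.08 mg/L.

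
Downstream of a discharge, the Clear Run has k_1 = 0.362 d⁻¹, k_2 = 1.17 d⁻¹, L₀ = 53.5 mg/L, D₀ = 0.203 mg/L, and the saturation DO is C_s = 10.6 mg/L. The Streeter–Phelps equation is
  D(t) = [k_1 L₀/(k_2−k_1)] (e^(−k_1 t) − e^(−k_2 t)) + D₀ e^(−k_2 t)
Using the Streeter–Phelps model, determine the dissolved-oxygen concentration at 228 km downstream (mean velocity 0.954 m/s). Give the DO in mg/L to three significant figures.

Travel time t = x/v = 228 km / (0.954 m/s) = 228000 m / 0.954 m/s = 239000 s = 2.766 d.
k_1 L₀/(k_2−k_1) = 0.362×53.5/(1.17−0.362) = 19.37/0.8080 = 23.97 mg/L.
e^(−k_1 t) = e^(−0.362×2.766) = 0.3674; e^(−k_2 t) = e^(−1.17×2.766) = 0.03931.
D = 23.97 × (0.3674 − 0.03931) + 0.203 × 0.03931 = 7.864 + 0.007979 = 7.872 mg/L.
DO = C_s − D = 10.6 − 7.872 = 2.728 mg/L.

DO ≈ 2.73 mg/L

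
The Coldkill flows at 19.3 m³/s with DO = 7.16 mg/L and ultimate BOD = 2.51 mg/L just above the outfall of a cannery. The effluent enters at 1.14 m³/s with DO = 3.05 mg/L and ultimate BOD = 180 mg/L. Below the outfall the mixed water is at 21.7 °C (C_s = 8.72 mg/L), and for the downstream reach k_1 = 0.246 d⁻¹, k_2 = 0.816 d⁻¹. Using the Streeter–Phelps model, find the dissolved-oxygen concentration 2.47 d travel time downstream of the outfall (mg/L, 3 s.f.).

Mixed DO = (19.3×7.16 + 1.14×3.05)/(19.3+1.14) = 141.7/20.44 = 6.931 mg/L.
Mixed L₀ = (19.3×2.51 + 1.14×180)/(20.44) = 253.6/20.44 = 12.41 mg/L.
Initial deficit D₀ = C_s − DO₀ = 8.72 − 6.931 = 1.789 mg/L.
D(2.47) = [0.246×12.41/(0.816−0.246)](e^(−0.246×2.47) − e^(−0.816×2.47)) + 1.789 e^(−0.816×2.47)
= 5.356 × (0.5446 − 0.1333) + 1.789 × 0.1333 = 2.442 mg/L.
DO = 8.72 − 2.442 = 6.278 mg/L.

DO ≈ 6.28 mg/L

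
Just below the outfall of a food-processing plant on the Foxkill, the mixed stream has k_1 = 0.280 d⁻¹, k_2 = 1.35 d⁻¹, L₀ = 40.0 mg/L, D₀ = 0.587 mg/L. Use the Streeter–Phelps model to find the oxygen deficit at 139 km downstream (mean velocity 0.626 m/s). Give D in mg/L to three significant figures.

D ≈ 4.79 mg/L

Travel time t = x/v = 139 km / (0.626 m/s) = 139000 m / 0.626 m/s = 222000 s = 2.570 d.
k_1 L₀/(k_2−k_1) = 0.280×40.0/(1.35−0.280) = 11.20/1.070 = 10.47 mg/L.
e^(−k_1 t) = e^(−0.280×2.570) = 0.4870; e^(−k_2 t) = e^(−1.35×2.570) = 0.03113.
D = 10.47 × (0.4870 − 0.03113) + 0.587 × 0.03113 = 4.771 + 0.01828 = 4.789 mg/L.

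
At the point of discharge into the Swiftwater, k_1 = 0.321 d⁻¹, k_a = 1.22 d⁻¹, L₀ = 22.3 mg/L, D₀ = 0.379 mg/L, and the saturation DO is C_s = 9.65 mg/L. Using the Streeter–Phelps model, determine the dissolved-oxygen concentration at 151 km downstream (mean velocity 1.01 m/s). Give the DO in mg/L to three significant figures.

DO ≈ 6.00 mg/L

Travel time t = x/v = 151 km / (1.01 m/s) = 151000 m / 1.01 m/s = 149500 s = 1.730 d.
k_1 L₀/(k_a−k_1) = 0.321×22.3/(1.22−0.321) = 7.158/0.8990 = 7.963 mg/L.
e^(−k_1 t) = e^(−0.321×1.730) = 0.5738; e^(−k_a t) = e^(−1.22×1.730) = 0.1211.
D = 7.963 × (0.5738 − 0.1211) + 0.379 × 0.1211 = 3.605 + 0.04590 = 3.651 mg/L.
DO = C_s − D = 9.65 − 3.651 = 5.999 mg/L.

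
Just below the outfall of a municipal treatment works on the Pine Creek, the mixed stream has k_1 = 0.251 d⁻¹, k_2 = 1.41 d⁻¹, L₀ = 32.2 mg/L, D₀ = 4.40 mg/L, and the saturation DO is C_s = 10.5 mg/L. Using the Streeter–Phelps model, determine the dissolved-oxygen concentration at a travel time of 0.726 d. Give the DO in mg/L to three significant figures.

k_1 L₀/(k_2−k_1) = 0.251×32.2/(1.41−0.251) = 8.082/1.159 = 6.973 mg/L.
e^(−k_1 t) = e^(−0.251×0.7260) = 0.8334; e^(−k_2 t) = e^(−1.41×0.7260) = 0.3593.
D = 6.973 × (0.8334 − 0.3593) + 4.40 × 0.3593 = 3.306 + 1.581 = 4.887 mg/L.
DO = C_s − D = 10.5 − 4.887 = 5.613 mg/L.

DO ≈ 5.61 mg/L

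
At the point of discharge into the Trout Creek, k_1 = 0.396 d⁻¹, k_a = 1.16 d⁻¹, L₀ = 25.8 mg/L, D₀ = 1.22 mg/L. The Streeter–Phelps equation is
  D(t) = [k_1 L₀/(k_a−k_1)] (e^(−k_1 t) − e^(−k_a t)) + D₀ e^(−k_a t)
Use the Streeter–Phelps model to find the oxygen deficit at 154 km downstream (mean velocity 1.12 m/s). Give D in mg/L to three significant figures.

Travel time t = x/v = 154 km / (1.12 m/s) = 154000 m / 1.12 m/s = 137500 s = 1.591 d.
k_1 L₀/(k_a−k_1) = 0.396×25.8/(1.16−0.396) = 10.22/0.7640 = 13.37 mg/L.
e^(−k_1 t) = e^(−0.396×1.591) = 0.5325; e^(−k_a t) = e^(−1.16×1.591) = 0.1579.
D = 13.37 × (0.5325 − 0.1579) + 1.22 × 0.1579 = 5.010 + 0.1926 = 5.202 mg/L.

D ≈ 5.20 mg/L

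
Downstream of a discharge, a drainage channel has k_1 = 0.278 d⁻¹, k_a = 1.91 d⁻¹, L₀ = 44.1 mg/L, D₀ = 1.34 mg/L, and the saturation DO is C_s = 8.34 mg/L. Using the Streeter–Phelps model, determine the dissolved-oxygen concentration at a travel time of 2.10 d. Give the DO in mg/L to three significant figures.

k_1 L₀/(k_a−k_1) = 0.278×44.1/(1.91−0.278) = 12.26/1.632 = 7.512 mg/L.
e^(−k_1 t) = e^(−0.278×2.100) = 0.5578; e^(−k_a t) = e^(−1.91×2.100) = 0.01812.
D = 7.512 × (0.5578 − 0.01812) + 1.34 × 0.01812 = 4.054 + 0.02427 = 4.078 mg/L.
DO = C_s − D = 8.34 − 4.078 = 4.262 mg/L.

DO ≈ 4.26 mg/L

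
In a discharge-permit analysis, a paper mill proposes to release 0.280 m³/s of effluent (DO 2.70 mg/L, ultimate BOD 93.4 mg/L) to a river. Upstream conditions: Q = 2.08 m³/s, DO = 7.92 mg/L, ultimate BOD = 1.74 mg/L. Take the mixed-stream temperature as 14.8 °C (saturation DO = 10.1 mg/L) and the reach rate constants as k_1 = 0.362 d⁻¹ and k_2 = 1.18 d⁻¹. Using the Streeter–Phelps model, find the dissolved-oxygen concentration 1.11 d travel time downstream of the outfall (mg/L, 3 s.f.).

DO ≈ 7.12 mg/L

Mixed DO = (2.08×7.92 + 0.280×2.70)/(2.08+0.280) = 17.23/2.360 = 7.301 mg/L.
Mixed L₀ = (2.08×1.74 + 0.280×93.4)/(2.360) = 29.77/2.360 = 12.61 mg/L.
Initial deficit D₀ = C_s − DO₀ = 10.1 − 7.301 = 2.799 mg/L.
D(1.11) = [0.362×12.61/(1.18−0.362)](e^(−0.362×1.11) − e^(−1.18×1.11)) + 2.799 e^(−1.18×1.11)
= 5.583 × (0.6691 − 0.2699) + 2.799 × 0.2699 = 2.984 mg/L.
DO = 10.1 − 2.984 = 7.116 mg/L.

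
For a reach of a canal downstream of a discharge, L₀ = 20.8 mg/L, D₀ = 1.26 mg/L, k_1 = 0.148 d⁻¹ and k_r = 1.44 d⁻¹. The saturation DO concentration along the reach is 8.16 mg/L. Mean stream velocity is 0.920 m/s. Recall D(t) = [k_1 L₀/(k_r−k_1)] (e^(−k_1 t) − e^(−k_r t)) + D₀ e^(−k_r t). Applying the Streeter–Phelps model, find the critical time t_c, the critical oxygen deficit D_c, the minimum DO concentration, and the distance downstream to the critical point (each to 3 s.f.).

t_c ≈ 1.18 d; D_c ≈ 1.80 mg/L; min DO ≈ 6.36 mg/L; x_c ≈ 93.7 km

At the critical point dD/dt = 0, so k_1 L₀ e^(−k_1 t) = k_r D. Substituting D(t) from the Streeter–Phelps equation and solving for t gives
t_c = ln[(k_r/k_1)(1 − D₀(k_r−k_1)/(k_1 L₀))] / (k_r−k_1).
Here k_r−k_1 = 1.292 d⁻¹ and 1 − D₀(k_r−k_1)/(k_1 L₀) = 1 − 1.26×1.292/(0.148×20.8) = 0.4712, so
t_c = ln(9.730 × 0.4712) / 1.292 = 1.523 / 1.292 = 1.179 d.
L(t_c) = L₀ e^(−k_1 t_c) = 20.8 × 0.8399 = 17.47 mg/L, and at the critical point k_r D_c = k_1 L, so D_c = (0.148/1.44) × 17.47 = 1.796 mg/L.
Minimum DO = C_s − D_c = 8.16 − 1.796 = 6.364 mg/L.
x_c = v t_c = 0.920 m/s × 1.179 d × 86400 s/d = 93680 m ≈ 93.7 km.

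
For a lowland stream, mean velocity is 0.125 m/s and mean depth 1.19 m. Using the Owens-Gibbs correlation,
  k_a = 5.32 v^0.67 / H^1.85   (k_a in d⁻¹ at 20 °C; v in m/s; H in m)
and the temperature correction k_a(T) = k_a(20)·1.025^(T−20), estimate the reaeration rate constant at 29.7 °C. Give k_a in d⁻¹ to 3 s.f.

k_a(20) = 5.32 × 0.125^0.67 / 1.19^1.85 = 5.32 × 0.2483 / 1.380 = 0.9574 d⁻¹.
k_a(29.7) = 0.9574 × 1.025^(29.7−20) = 0.9574 × 1.271 = 1.216 d⁻¹.

k_a ≈ 1.22 d⁻¹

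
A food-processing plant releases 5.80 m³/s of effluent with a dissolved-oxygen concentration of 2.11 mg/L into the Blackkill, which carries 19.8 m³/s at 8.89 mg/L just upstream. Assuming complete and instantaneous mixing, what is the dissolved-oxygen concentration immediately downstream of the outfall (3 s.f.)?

7.35 mg/L

Flow-weighted mixing: C = (Q_r C_r + Q_w C_w)/(Q_r + Q_w)
= (19.8×8.89 + 5.80×2.11)/(19.8 + 5.80) = 188.3/25.60 = 7.354 mg/L.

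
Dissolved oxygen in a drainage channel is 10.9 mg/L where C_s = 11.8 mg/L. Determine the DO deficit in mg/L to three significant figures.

D ≈ 0.900 mg/L

D = C_s − C = 11.8 − 10.9 = 0.900 mg/L.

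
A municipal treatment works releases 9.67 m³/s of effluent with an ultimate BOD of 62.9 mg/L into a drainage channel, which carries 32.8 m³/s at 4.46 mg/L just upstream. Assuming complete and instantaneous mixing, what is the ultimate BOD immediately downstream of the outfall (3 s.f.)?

Flow-weighted mixing: C = (Q_r C_r + Q_w C_w)/(Q_r + Q_w)
= (32.8×4.46 + 9.67×62.9)/(32.8 + 9.67) = 754.5/42.47 = 17.77 mg/L.

17.8 mg/L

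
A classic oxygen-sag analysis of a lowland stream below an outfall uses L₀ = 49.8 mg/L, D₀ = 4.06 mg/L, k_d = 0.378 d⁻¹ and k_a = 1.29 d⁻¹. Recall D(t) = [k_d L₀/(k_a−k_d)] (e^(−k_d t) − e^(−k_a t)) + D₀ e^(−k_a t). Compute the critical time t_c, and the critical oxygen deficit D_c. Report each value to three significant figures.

t_c = [1/(k_a−k_d)] ln[(k_a/k_d)(1 − D₀(k_a−k_d)/(k_d L₀))]
= [1/(1.29−0.378)] ln[(1.29/0.378)(1 − 4.06×0.9120/(0.378×49.8))]
= (1/0.9120) ln[3.413 × 0.8033] = 1.096 × ln(2.741) = 1.096 × 1.008 = 1.106 d.
D_c = (k_d/k_a) L₀ e^(−k_d t_c) = (0.378/1.29) × 49.8 × e^(−0.378×1.106) = 0.2930 × 49.8 × 0.6584 = 9.607 mg/L.

t_c ≈ 1.11 d; D_c ≈ 9.61 mg/L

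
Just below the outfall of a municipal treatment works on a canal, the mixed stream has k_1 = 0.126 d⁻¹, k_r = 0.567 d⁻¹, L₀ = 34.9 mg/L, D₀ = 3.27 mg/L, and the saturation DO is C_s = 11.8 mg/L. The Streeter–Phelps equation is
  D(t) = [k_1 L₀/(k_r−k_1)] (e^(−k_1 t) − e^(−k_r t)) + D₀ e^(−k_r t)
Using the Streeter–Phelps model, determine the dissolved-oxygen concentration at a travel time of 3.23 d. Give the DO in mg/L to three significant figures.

DO ≈ 6.24 mg/L

k_1 L₀/(k_r−k_1) = 0.126×34.9/(0.567−0.126) = 4.397/0.4410 = 9.971 mg/L.
e^(−k_1 t) = e^(−0.126×3.230) = 0.6657; e^(−k_r t) = e^(−0.567×3.230) = 0.1602.
D = 9.971 × (0.6657 − 0.1602) + 3.27 × 0.1602 = 5.040 + 0.5238 = 5.564 mg/L.
DO = C_s − D = 11.8 − 5.564 = 6.236 mg/L.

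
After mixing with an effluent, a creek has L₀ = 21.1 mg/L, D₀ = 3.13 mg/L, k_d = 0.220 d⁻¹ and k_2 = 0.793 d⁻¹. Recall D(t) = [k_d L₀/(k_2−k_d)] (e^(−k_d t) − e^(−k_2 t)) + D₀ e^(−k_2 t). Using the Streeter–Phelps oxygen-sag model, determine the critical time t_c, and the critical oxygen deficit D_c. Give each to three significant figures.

t_c ≈ 1.39 d; D_c ≈ 4.32 mg/L

t_c = [1/(k_2−k_d)] ln[(k_2/k_d)(1 − D₀(k_2−k_d)/(k_d L₀))]
= [1/(0.793−0.220)] ln[(0.793/0.220)(1 − 3.13×0.5730/(0.220×21.1))]
= (1/0.5730) ln[3.605 × 0.6136] = 1.745 × ln(2.212) = 1.745 × 0.7938 = 1.385 d.
L(t_c) = L₀ e^(−k_d t_c) = 21.1 × 0.7373 = 15.56 mg/L, and at the critical point k_2 D_c = k_d L, so D_c = (0.220/0.793) × 15.56 = 4.316 mg/L.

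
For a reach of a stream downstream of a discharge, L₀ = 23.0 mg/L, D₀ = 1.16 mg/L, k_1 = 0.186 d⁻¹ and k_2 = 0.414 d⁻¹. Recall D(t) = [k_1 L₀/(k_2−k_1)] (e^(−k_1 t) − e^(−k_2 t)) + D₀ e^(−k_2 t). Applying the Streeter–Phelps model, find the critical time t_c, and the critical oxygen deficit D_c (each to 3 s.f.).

At the critical point dD/dt = 0, so k_1 L₀ e^(−k_1 t) = k_2 D. Substituting D(t) from the Streeter–Phelps equation and solving for t gives
t_c = ln[(k_2/k_1)(1 − D₀(k_2−k_1)/(k_1 L₀))] / (k_2−k_1).
Here k_2−k_1 = 0.2280 d⁻¹ and 1 − D₀(k_2−k_1)/(k_1 L₀) = 1 − 1.16×0.2280/(0.186×23.0) = 0.9382, so
t_c = ln(2.226 × 0.9382) / 0.2280 = 0.7363 / 0.2280 = 3.229 d.
L(t_c) = L₀ e^(−k_1 t_c) = 23.0 × 0.5484 = 12.61 mg/L, and at the critical point k_2 D_c = k_1 L, so D_c = (0.186/0.414) × 12.61 = 5.667 mg/L.

t_c ≈ 3.23 d; D_c ≈ 5.67 mg/L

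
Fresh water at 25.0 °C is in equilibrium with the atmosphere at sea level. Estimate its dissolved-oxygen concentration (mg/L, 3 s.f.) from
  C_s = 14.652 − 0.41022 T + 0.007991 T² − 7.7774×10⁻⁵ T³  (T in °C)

C_s ≈ 8.18 mg/L

C_s = 14.652 − 0.41022×25.0 + 0.007991×25.0² − 7.7774×10⁻⁵×25.0³ = 8.176 mg/L.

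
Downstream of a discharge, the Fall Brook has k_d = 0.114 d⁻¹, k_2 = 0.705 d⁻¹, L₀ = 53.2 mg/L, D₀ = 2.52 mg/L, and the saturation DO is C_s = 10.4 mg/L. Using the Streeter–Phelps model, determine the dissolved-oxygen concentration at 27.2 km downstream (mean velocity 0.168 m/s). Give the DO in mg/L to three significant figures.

DO ≈ 4.18 mg/L

Travel time t = x/v = 27.2 km / (0.168 m/s) = 27200 m / 0.168 m/s = 161900 s = 1.874 d.
k_d L₀/(k_2−k_d) = 0.114×53.2/(0.705−0.114) = 6.065/0.5910 = 10.26 mg/L.
e^(−k_d t) = e^(−0.114×1.874) = 0.8077; e^(−k_2 t) = e^(−0.705×1.874) = 0.2668.
D = 10.26 × (0.8077 − 0.2668) + 2.52 × 0.2668 = 5.550 + 0.6724 = 6.222 mg/L.
DO = C_s − D = 10.4 − 6.222 = 4.178 mg/L.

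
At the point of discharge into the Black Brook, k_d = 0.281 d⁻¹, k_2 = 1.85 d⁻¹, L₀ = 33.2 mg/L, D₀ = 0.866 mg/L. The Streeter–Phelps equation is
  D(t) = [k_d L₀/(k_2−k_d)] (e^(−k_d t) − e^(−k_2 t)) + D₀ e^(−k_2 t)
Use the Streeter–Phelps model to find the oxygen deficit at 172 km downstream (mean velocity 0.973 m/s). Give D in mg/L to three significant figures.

Travel time t = x/v = 172 km / (0.973 m/s) = 172000 m / 0.973 m/s = 176800 s = 2.046 d.
k_d L₀/(k_2−k_d) = 0.281×33.2/(1.85−0.281) = 9.329/1.569 = 5.946 mg/L.
e^(−k_d t) = e^(−0.281×2.046) = 0.5627; e^(−k_2 t) = e^(−1.85×2.046) = 0.02271.
D = 5.946 × (0.5627 − 0.02271) + 0.866 × 0.02271 = 3.211 + 0.01966 = 3.231 mg/L.

D ≈ 3.23 mg/L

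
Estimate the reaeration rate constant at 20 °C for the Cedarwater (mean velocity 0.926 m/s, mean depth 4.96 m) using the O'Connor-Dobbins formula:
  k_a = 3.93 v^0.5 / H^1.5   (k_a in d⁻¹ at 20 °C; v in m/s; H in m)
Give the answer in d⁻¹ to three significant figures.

k_a ≈ 0.342 d⁻¹

k_a = 3.93 × 0.926^0.5 / 4.96^1.5 = 3.93 × 0.9623 / 11.05 = 0.3424 d⁻¹.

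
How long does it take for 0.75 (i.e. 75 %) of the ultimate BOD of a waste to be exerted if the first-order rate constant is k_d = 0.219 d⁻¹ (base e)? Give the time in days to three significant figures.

y/L₀ = 1 − e^(−k_d t) = 0.75 ⇒ e^(−k_d t) = 0.250
t = −ln(0.250) / 0.219 = 1.386 / 0.219 = 6.330 d.

t ≈ 6.33 d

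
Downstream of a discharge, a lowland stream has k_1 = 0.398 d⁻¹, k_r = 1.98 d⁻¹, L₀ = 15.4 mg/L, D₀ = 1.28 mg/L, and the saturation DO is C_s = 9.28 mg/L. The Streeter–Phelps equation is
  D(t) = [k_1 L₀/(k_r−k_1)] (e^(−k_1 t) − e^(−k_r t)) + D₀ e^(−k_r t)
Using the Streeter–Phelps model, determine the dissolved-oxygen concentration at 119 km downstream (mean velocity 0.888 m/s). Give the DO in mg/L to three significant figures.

Travel time t = x/v = 119 km / (0.888 m/s) = 119000 m / 0.888 m/s = 134000 s = 1.551 d.
k_1 L₀/(k_r−k_1) = 0.398×15.4/(1.98−0.398) = 6.129/1.582 = 3.874 mg/L.
e^(−k_1 t) = e^(−0.398×1.551) = 0.5394; e^(−k_r t) = e^(−1.98×1.551) = 0.04637.
D = 3.874 × (0.5394 − 0.04637) + 1.28 × 0.04637 = 1.910 + 0.05936 = 1.969 mg/L.
DO = C_s − D = 9.28 − 1.969 = 7.311 mg/L.

DO ≈ 7.31 mg/L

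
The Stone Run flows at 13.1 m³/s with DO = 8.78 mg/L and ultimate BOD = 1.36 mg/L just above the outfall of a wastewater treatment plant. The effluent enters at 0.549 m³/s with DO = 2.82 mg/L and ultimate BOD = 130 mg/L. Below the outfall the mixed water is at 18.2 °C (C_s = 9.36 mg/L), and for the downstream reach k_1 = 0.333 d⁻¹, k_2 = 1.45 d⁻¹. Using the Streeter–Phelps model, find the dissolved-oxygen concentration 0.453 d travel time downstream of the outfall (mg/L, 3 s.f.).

DO ≈ 8.27 mg/L

Mixed DO = (13.1×8.78 + 0.549×2.82)/(13.1+0.549) = 116.6/13.65 = 8.540 mg/L.
Mixed L₀ = (13.1×1.36 + 0.549×130)/(13.65) = 89.19/13.65 = 6.534 mg/L.
Initial deficit D₀ = C_s − DO₀ = 9.36 − 8.540 = 0.8197 mg/L.
D(0.453) = [0.333×6.534/(1.45−0.333)](e^(−0.333×0.453) − e^(−1.45×0.453)) + 0.8197 e^(−1.45×0.453)
= 1.948 × (0.8600 − 0.5185) + 0.8197 × 0.5185 = 1.090 mg/L.
DO = 9.36 − 1.090 = 8.270 mg/L.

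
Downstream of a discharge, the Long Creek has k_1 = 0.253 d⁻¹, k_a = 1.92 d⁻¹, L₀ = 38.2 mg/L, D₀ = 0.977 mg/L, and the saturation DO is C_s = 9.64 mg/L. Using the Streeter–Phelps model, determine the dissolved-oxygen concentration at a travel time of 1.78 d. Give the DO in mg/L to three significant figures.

k_1 L₀/(k_a−k_1) = 0.253×38.2/(1.92−0.253) = 9.665/1.667 = 5.798 mg/L.
e^(−k_1 t) = e^(−0.253×1.780) = 0.6374; e^(−k_a t) = e^(−1.92×1.780) = 0.03279.
D = 5.798 × (0.6374 − 0.03279) + 0.977 × 0.03279 = 3.505 + 0.03204 = 3.537 mg/L.
DO = C_s − D = 9.64 − 3.537 = 6.103 mg/L.

DO ≈ 6.10 mg/L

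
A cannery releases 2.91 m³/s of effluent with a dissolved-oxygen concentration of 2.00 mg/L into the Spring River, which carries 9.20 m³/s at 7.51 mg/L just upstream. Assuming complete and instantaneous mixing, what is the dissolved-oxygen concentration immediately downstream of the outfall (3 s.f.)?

6.19 mg/L

Flow-weighted mixing: C = (Q_r C_r + Q_w C_w)/(Q_r + Q_w)
= (9.20×7.51 + 2.91×2.00)/(9.20 + 2.91) = 74.91/12.11 = 6.186 mg/L.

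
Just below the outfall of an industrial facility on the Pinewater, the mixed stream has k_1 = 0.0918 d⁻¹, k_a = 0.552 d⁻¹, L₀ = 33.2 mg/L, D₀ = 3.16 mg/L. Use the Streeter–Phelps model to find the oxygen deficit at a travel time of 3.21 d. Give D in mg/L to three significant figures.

D ≈ 4.34 mg/L

k_1 L₀/(k_a−k_1) = 0.0918×33.2/(0.552−0.0918) = 3.048/0.4602 = 6.623 mg/L.
e^(−k_1 t) = e^(−0.0918×3.210) = 0.7448; e^(−k_a t) = e^(−0.552×3.210) = 0.1700.
D = 6.623 × (0.7448 − 0.1700) + 3.16 × 0.1700 = 3.806 + 0.5372 = 4.344 mg/L.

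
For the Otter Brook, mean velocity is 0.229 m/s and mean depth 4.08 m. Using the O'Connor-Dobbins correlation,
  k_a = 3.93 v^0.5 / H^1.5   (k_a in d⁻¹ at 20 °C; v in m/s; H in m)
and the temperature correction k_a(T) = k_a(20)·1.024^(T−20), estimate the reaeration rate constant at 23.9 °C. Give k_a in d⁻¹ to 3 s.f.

k_a ≈ 0.250 d⁻¹

k_a(20) = 3.93 × 0.229^0.5 / 4.08^1.5 = 3.93 × 0.4785 / 8.241 = 0.2282 d⁻¹.
k_a(23.9) = 0.2282 × 1.024^(23.9−20) = 0.2282 × 1.097 = 0.2503 d⁻¹.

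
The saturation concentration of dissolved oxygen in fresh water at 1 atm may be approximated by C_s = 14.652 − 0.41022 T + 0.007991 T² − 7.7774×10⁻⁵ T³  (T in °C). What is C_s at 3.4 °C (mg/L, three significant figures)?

C_s ≈ 13.3 mg/L

C_s = 14.652 − 0.41022×3.4 + 0.007991×3.4² − 7.7774×10⁻⁵×3.4³ = 13.35 mg/L.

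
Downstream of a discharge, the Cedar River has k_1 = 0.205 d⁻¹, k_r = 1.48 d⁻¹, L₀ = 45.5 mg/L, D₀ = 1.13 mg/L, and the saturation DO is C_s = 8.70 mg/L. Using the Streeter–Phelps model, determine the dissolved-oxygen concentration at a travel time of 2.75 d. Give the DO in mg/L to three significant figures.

DO ≈ 4.64 mg/L

k_1 L₀/(k_r−k_1) = 0.205×45.5/(1.48−0.205) = 9.327/1.275 = 7.316 mg/L.
e^(−k_1 t) = e^(−0.205×2.750) = 0.5691; e^(−k_r t) = e^(−1.48×2.750) = 0.01708.
D = 7.316 × (0.5691 − 0.01708) + 1.13 × 0.01708 = 4.038 + 0.01930 = 4.058 mg/L.
DO = C_s − D = 8.70 − 4.058 = 4.642 mg/L.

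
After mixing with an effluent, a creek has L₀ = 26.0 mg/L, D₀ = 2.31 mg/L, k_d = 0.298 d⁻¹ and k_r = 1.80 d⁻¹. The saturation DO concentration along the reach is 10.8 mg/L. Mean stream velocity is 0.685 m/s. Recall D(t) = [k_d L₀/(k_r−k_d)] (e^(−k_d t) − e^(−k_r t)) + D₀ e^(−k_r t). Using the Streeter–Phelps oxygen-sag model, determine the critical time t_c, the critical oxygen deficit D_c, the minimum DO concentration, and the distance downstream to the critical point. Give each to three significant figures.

t_c ≈ 0.802 d; D_c ≈ 3.39 mg/L; min DO ≈ 7.41 mg/L; x_c ≈ 47.5 km

t_c = [1/(k_r−k_d)] ln[(k_r/k_d)(1 − D₀(k_r−k_d)/(k_d L₀))]
= [1/(1.80−0.298)] ln[(1.80/0.298)(1 − 2.31×1.502/(0.298×26.0))]
= (1/1.502) ln[6.040 × 0.5522] = 0.6658 × ln(3.335) = 0.6658 × 1.205 = 0.8020 d.
L(t_c) = L₀ e^(−k_d t_c) = 26.0 × 0.7874 = 20.47 mg/L, and at the critical point k_r D_c = k_d L, so D_c = (0.298/1.80) × 20.47 = 3.389 mg/L.
Minimum DO = C_s − D_c = 10.8 − 3.389 = 7.411 mg/L.
x_c = v t_c = 0.685 m/s × 0.8020 d × 86400 s/d = 47460 m ≈ 47.5 km.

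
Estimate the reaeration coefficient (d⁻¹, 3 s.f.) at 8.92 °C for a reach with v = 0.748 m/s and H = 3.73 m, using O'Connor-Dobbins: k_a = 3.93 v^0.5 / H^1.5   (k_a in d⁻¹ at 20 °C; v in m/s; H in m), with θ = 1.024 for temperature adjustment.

k_a ≈ 0.363 d⁻¹

k_a(20) = 3.93 × 0.748^0.5 / 3.73^1.5 = 3.93 × 0.8649 / 7.204 = 0.4718 d⁻¹.
k_a(8.92) = 0.4718 × 1.024^(8.92−20) = 0.4718 × 0.7689 = 0.3628 d⁻¹.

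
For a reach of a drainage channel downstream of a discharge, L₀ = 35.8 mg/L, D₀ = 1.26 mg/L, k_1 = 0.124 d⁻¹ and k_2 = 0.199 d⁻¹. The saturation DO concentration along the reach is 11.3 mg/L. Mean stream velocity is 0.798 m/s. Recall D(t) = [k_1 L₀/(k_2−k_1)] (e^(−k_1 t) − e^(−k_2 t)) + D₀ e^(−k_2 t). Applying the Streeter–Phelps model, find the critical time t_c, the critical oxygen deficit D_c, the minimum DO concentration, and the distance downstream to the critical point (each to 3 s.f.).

t_c ≈ 6.02 d; D_c ≈ 10.6 mg/L; min DO ≈ 0.726 mg/L; x_c ≈ 415 km

With k_2/k_1 = 1.605 and 1 − D₀(k_2−k_1)/(k_1 L₀) = 0.9787,
t_c = ln(1.605 × 0.9787) / (0.199 − 0.124) = ln(1.571) / 0.07500 = 0.4515/0.07500 = 6.020 d.
D_c = (k_1/k_2) L₀ e^(−k_1 t_c) = (0.124/0.199) × 35.8 × e^(−0.124×6.020) = 0.6231 × 35.8 × 0.4740 = 10.57 mg/L.
Minimum DO = C_s − D_c = 11.3 − 10.57 = 0.7256 mg/L.
x_c = v t_c = 0.798 m/s × 6.020 d × 86400 s/d = 415100 m ≈ 415 km.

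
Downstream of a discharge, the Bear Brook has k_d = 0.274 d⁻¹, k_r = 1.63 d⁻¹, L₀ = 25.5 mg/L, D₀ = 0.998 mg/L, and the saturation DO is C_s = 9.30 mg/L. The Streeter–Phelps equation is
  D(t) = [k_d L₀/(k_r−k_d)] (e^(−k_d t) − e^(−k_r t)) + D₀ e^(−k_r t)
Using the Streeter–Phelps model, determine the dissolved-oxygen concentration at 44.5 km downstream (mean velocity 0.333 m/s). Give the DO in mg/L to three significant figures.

Travel time t = x/v = 44.5 km / (0.333 m/s) = 44500 m / 0.333 m/s = 133600 s = 1.547 d.
k_d L₀/(k_r−k_d) = 0.274×25.5/(1.63−0.274) = 6.987/1.356 = 5.153 mg/L.
e^(−k_d t) = e^(−0.274×1.547) = 0.6546; e^(−k_r t) = e^(−1.63×1.547) = 0.08037.
D = 5.153 × (0.6546 − 0.08037) + 0.998 × 0.08037 = 2.959 + 0.08021 = 3.039 mg/L.
DO = C_s − D = 9.30 − 3.039 = 6.261 mg/L.

DO ≈ 6.26 mg/L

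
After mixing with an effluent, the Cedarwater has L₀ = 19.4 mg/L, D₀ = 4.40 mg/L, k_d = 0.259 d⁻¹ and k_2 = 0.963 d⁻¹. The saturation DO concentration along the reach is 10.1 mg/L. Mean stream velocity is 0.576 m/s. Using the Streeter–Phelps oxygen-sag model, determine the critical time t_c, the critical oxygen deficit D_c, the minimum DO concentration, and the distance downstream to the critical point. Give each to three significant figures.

At the critical point dD/dt = 0, so k_d L₀ e^(−k_d t) = k_2 D. Substituting D(t) from the Streeter–Phelps equation and solving for t gives
t_c = ln[(k_2/k_d)(1 − D₀(k_2−k_d)/(k_d L₀))] / (k_2−k_d).
Here k_2−k_d = 0.7040 d⁻¹ and 1 − D₀(k_2−k_d)/(k_d L₀) = 1 − 4.40×0.7040/(0.259×19.4) = 0.3835, so
t_c = ln(3.718 × 0.3835) / 0.7040 = 0.3548 / 0.7040 = 0.5040 d.
L(t_c) = L₀ e^(−k_d t_c) = 19.4 × 0.8776 = 17.03 mg/L, and at the critical point k_2 D_c = k_d L, so D_c = (0.259/0.963) × 17.03 = 4.579 mg/L.
Minimum DO = C_s − D_c = 10.1 − 4.579 = 5.521 mg/L.
x_c = v t_c = 0.576 m/s × 0.5040 d × 86400 s/d = 25080 m ≈ 25.1 km.

t_c ≈ 0.504 d; D_c ≈ 4.58 mg/L; min DO ≈ 5.52 mg/L; x_c ≈ 25.1 km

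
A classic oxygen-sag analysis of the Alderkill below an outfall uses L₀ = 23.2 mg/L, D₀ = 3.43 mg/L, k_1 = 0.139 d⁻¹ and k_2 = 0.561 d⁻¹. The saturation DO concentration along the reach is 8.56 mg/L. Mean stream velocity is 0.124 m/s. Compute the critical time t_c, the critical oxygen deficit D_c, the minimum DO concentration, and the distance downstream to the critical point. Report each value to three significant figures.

t_c ≈ 1.89 d; D_c ≈ 4.42 mg/L; min DO ≈ 4.14 mg/L; x_c ≈ 20.3 km

At the critical point dD/dt = 0, so k_1 L₀ e^(−k_1 t) = k_2 D. Substituting D(t) from the Streeter–Phelps equation and solving for t gives
t_c = ln[(k_2/k_1)(1 − D₀(k_2−k_1)/(k_1 L₀))] / (k_2−k_1).
Here k_2−k_1 = 0.4220 d⁻¹ and 1 − D₀(k_2−k_1)/(k_1 L₀) = 1 − 3.43×0.4220/(0.139×23.2) = 0.5511, so
t_c = ln(4.036 × 0.5511) / 0.4220 = 0.7995 / 0.4220 = 1.895 d.
D_c = (k_1/k_2) L₀ e^(−k_1 t_c) = (0.139/0.561) × 23.2 × e^(−0.139×1.895) = 0.2478 × 23.2 × 0.7685 = 4.417 mg/L.
Minimum DO = C_s − D_c = 8.56 − 4.417 = 4.143 mg/L.
x_c = v t_c = 0.124 m/s × 1.895 d × 86400 s/d = 20300 m ≈ 20.3 km.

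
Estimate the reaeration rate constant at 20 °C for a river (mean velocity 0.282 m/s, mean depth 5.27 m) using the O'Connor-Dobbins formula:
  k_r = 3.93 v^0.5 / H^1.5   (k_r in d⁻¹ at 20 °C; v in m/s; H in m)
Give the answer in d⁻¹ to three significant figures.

k_r ≈ 0.173 d⁻¹

k_r = 3.93 × 0.282^0.5 / 5.27^1.5 = 3.93 × 0.5310 / 12.10 = 0.1725 d⁻¹.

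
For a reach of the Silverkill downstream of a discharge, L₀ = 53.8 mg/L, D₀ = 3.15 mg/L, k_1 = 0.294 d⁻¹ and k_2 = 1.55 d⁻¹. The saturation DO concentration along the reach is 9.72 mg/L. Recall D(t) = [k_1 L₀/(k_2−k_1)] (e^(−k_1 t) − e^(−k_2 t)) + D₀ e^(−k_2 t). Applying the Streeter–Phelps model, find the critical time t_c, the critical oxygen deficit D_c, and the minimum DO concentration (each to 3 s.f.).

t_c ≈ 1.09 d; D_c ≈ 7.40 mg/L; min DO ≈ 2.32 mg/L

At the critical point dD/dt = 0, so k_1 L₀ e^(−k_1 t) = k_2 D. Substituting D(t) from the Streeter–Phelps equation and solving for t gives
t_c = ln[(k_2/k_1)(1 − D₀(k_2−k_1)/(k_1 L₀))] / (k_2−k_1).
Here k_2−k_1 = 1.256 d⁻¹ and 1 − D₀(k_2−k_1)/(k_1 L₀) = 1 − 3.15×1.256/(0.294×53.8) = 0.7499, so
t_c = ln(5.272 × 0.7499) / 1.256 = 1.375 / 1.256 = 1.094 d.
D_c = (k_1/k_2) L₀ e^(−k_1 t_c) = (0.294/1.55) × 53.8 × e^(−0.294×1.094) = 0.1897 × 53.8 × 0.7249 = 7.397 mg/L.
Minimum DO = C_s − D_c = 9.72 − 7.397 = 2.323 mg/L.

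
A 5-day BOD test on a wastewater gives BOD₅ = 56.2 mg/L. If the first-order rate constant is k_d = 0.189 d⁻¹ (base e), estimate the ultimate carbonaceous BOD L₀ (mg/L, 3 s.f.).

BOD₅ = L₀(1 − e^(−5k_d)) ⇒ L₀ = BOD₅ / (1 − e^(−5×0.189))
= 56.2 / (1 − 0.3887) = 56.2 / 0.6113 = 91.93 mg/L.

L₀ ≈ 91.9 mg/L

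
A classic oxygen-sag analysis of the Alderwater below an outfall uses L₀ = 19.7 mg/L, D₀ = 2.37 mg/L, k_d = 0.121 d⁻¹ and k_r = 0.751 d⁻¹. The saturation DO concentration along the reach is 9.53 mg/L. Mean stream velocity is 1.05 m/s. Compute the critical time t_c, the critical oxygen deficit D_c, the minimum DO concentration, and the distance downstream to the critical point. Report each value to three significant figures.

With k_r/k_d = 6.207 and 1 − D₀(k_r−k_d)/(k_d L₀) = 0.3736,
t_c = ln(6.207 × 0.3736) / (0.751 − 0.121) = ln(2.319) / 0.6300 = 0.8411/0.6300 = 1.335 d.
D_c = (k_d/k_r) L₀ e^(−k_d t_c) = (0.121/0.751) × 19.7 × e^(−0.121×1.335) = 0.1611 × 19.7 × 0.8508 = 2.701 mg/L.
Minimum DO = C_s − D_c = 9.53 − 2.701 = 6.829 mg/L.
x_c = v t_c = 1.05 m/s × 1.335 d × 86400 s/d = 121100 m ≈ 121 km.

t_c ≈ 1.34 d; D_c ≈ 2.70 mg/L; min DO ≈ 6.83 mg/L; x_c ≈ 121 km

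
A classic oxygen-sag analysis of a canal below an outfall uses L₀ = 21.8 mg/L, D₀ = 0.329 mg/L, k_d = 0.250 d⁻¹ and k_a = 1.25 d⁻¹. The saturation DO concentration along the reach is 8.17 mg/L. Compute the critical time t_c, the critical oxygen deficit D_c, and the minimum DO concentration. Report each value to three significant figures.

t_c ≈ 1.55 d; D_c ≈ 2.96 mg/L; min DO ≈ 5.21 mg/L

With k_a/k_d = 5.000 and 1 − D₀(k_a−k_d)/(k_d L₀) = 0.9396,
t_c = ln(5.000 × 0.9396) / (1.25 − 0.250) = ln(4.698) / 1.000 = 1.547/1.000 = 1.547 d.
L(t_c) = L₀ e^(−k_d t_c) = 21.8 × 0.6792 = 14.81 mg/L, and at the critical point k_a D_c = k_d L, so D_c = (0.250/1.25) × 14.81 = 2.961 mg/L.
Minimum DO = C_s − D_c = 8.17 − 2.961 = 5.209 mg/L.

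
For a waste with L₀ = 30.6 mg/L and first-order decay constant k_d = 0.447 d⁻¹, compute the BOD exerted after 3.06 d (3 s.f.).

y ≈ 22.8 mg/L

y_t = L₀(1 − e^(−k_d t)) = 30.6 × (1 − e^(−0.447×3.06))
= 30.6 × (1 − 0.2547) = 30.6 × 0.7453 = 22.81 mg/L.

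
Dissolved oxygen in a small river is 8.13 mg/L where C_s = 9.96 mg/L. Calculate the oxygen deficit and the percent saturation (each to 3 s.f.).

D ≈ 1.83 mg/L; 81.6 % saturation

D = C_s − C = 9.96 − 8.13 = 1.83 mg/L.
% saturation = 8.13/9.96 × 100 = 81.6 %.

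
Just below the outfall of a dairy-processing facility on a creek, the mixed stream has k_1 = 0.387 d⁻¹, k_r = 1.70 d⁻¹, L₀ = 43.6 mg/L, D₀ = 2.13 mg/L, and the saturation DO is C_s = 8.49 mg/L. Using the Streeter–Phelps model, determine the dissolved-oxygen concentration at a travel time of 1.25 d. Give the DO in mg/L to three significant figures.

k_1 L₀/(k_r−k_1) = 0.387×43.6/(1.70−0.387) = 16.87/1.313 = 12.85 mg/L.
e^(−k_1 t) = e^(−0.387×1.250) = 0.6165; e^(−k_r t) = e^(−1.70×1.250) = 0.1194.
D = 12.85 × (0.6165 − 0.1194) + 2.13 × 0.1194 = 6.387 + 0.2544 = 6.642 mg/L.
DO = C_s − D = 8.49 − 6.642 = 1.848 mg/L.

DO ≈ 1.85 mg/L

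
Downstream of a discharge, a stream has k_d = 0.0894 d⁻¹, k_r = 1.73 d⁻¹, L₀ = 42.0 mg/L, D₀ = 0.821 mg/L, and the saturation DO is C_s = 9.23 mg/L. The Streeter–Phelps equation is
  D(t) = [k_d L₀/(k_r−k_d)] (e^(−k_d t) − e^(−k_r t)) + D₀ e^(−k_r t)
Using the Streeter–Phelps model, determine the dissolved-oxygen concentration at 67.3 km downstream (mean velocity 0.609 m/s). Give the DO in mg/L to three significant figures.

Travel time t = x/v = 67.3 km / (0.609 m/s) = 67300 m / 0.609 m/s = 110500 s = 1.279 d.
k_d L₀/(k_r−k_d) = 0.0894×42.0/(1.73−0.0894) = 3.755/1.641 = 2.289 mg/L.
e^(−k_d t) = e^(−0.0894×1.279) = 0.8919; e^(−k_r t) = e^(−1.73×1.279) = 0.1094.
D = 2.289 × (0.8919 − 0.1094) + 0.821 × 0.1094 = 1.791 + 0.08982 = 1.881 mg/L.
DO = C_s − D = 9.23 − 1.881 = 7.349 mg/L.

DO ≈ 7.35 mg/L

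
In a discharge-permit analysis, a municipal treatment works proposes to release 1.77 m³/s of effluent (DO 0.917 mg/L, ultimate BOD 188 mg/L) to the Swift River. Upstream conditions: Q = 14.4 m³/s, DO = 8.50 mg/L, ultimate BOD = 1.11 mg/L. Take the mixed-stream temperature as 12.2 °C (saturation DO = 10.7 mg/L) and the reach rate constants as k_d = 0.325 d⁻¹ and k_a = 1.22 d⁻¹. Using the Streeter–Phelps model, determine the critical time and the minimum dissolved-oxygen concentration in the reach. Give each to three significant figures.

t_c ≈ 0.931 d; minimum DO ≈ 6.46 mg/L

Mixed DO = (14.4×8.50 + 1.77×0.917)/(14.4+1.77) = 124.0/16.17 = 7.670 mg/L.
Mixed L₀ = (14.4×1.11 + 1.77×188)/(16.17) = 348.7/16.17 = 21.57 mg/L.
Initial deficit D₀ = C_s − DO₀ = 10.7 − 7.670 = 3.030 mg/L.
t_c = (1/0.8950) ln[(1.22/0.325)(1 − 3.030×0.8950/(0.325×21.57))] = 1.117 × ln(2.302) = 0.9314 d.
D_c = (0.325/1.22) × 21.57 × e^(−0.325×0.9314) = 0.2664 × 21.57 × 0.7388 = 4.245 mg/L.
Minimum DO = 10.7 − 4.245 = 6.455 mg/L.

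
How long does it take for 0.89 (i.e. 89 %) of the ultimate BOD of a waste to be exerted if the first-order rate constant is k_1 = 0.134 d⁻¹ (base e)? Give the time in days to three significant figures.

t ≈ 16.5 d

y/L₀ = 1 − e^(−k_1 t) = 0.89 ⇒ e^(−k_1 t) = 0.110
t = −ln(0.110) / 0.134 = 2.207 / 0.134 = 16.47 d.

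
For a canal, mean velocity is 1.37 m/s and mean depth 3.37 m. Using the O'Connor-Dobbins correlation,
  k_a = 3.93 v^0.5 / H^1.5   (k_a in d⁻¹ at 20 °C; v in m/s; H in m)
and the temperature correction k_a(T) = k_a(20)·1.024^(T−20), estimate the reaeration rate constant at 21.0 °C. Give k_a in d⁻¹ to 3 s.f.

k_a ≈ 0.761 d⁻¹

k_a(20) = 3.93 × 1.37^0.5 / 3.37^1.5 = 3.93 × 1.170 / 6.186 = 0.7435 d⁻¹.
k_a(21.0) = 0.7435 × 1.024^(21.0−20) = 0.7435 × 1.024 = 0.7614 d⁻¹.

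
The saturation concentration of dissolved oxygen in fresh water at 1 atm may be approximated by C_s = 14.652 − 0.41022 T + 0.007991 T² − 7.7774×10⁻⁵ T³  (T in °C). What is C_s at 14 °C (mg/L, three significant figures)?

C_s ≈ 10.3 mg/L

C_s = 14.652 − 0.41022×14 + 0.007991×14² − 7.7774×10⁻⁵×14³ = 10.26 mg/L.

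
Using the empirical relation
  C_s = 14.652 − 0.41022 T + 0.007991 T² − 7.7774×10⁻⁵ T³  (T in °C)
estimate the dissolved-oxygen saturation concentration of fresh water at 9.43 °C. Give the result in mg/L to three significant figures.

C_s = 14.652 − 0.41022×9.43 + 0.007991×9.43² − 7.7774×10⁻⁵×9.43³ = 11.43 mg/L.

C_s ≈ 11.4 mg/L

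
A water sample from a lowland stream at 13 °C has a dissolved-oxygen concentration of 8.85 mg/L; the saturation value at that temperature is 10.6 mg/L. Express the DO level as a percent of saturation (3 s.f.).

83.5 % saturation

% saturation = C/C_s × 100 = 8.85/10.6 × 100 = 83.5 %.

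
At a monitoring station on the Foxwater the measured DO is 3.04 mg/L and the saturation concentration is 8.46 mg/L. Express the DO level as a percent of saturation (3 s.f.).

35.9 % saturation

% saturation = C/C_s × 100 = 3.04/8.46 × 100 = 35.9 %.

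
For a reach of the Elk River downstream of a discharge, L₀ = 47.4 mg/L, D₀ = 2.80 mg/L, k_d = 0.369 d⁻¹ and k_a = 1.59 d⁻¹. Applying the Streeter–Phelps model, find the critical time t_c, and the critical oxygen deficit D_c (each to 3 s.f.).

t_c ≈ 1.02 d; D_c ≈ 7.56 mg/L

t_c = [1/(k_a−k_d)] ln[(k_a/k_d)(1 − D₀(k_a−k_d)/(k_d L₀))]
= [1/(1.59−0.369)] ln[(1.59/0.369)(1 − 2.80×1.221/(0.369×47.4))]
= (1/1.221) ln[4.309 × 0.8045] = 0.8190 × ln(3.467) = 0.8190 × 1.243 = 1.018 d.
D_c = (k_d/k_a) L₀ e^(−k_d t_c) = (0.369/1.59) × 47.4 × e^(−0.369×1.018) = 0.2321 × 47.4 × 0.6868 = 7.555 mg/L.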